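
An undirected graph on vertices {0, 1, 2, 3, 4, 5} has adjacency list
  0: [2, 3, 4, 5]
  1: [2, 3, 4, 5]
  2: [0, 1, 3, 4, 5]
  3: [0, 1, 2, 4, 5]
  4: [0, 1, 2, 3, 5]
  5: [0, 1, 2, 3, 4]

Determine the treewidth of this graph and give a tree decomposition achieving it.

Treewidth 4.
Bags: B1 = {0, 2, 3, 4, 5}  B2 = {1, 2, 3, 4, 5}
Tree: B1–B2

The largest bag has 5 vertices, giving width 4; this decomposition certifies tw(G) ≤ 4. Conversely, {0, 2, 3, 4, 5} is a clique of size 5, and the vertices of any clique must share a bag in every tree decomposition; so some bag has ≥ 5 vertices and tw(G) ≥ 4. The upper and lower bounds meet at 4, so that is the treewidth.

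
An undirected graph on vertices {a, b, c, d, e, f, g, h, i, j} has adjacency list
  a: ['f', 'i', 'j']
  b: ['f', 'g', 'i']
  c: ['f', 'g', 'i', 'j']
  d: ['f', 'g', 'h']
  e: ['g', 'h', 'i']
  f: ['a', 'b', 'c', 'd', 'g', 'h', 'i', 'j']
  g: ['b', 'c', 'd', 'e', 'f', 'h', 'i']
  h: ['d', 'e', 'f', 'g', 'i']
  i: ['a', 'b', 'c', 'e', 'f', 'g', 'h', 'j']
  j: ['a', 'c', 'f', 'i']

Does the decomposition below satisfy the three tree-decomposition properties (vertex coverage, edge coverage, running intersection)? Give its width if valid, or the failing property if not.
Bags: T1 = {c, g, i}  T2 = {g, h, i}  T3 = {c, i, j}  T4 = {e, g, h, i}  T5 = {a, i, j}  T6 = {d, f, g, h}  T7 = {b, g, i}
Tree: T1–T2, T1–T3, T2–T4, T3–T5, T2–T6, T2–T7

No — edge (f,i) lies in no bag.

A tree decomposition must satisfy three properties: every vertex lies in some bag; for every edge, both endpoints lie together in some bag; and for every vertex, the bags containing it form a connected subtree. Here edge (f,i) lies in no bag, so the decomposition is invalid.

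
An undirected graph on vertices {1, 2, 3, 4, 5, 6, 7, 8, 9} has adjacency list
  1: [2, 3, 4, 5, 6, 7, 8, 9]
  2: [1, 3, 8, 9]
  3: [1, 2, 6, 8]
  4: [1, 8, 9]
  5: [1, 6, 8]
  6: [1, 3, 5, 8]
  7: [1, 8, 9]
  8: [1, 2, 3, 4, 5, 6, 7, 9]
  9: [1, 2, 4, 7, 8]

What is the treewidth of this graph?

3

A width-3 tree decomposition is:
Bags: B1 = {1, 2, 8, 9}  B2 = {1, 4, 8, 9}  B3 = {1, 2, 3, 8}  B4 = {1, 3, 6, 8}  B5 = {1, 5, 6, 8}  B6 = {1, 7, 8, 9}
Tree: B1–B2, B1–B3, B3–B4, B4–B5, B1–B6
The largest bag has 4 vertices, giving width 3; this decomposition certifies tw(G) ≤ 3. Conversely, {1, 2, 8, 9} is a clique of size 4, and the vertices of any clique must share a bag in every tree decomposition; so some bag has ≥ 4 vertices and tw(G) ≥ 3. Combining the bounds, tw(G) = 3.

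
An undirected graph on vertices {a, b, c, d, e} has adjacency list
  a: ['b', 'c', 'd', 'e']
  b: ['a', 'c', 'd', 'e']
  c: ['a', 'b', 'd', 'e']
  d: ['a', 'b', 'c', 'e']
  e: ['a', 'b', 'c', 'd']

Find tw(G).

4

A width-4 tree decomposition is:
Bags: B1 = {a, b, c, d, e}
Tree: (single bag)
A single bag containing all 5 vertices is trivially a valid decomposition of width 4. On the other hand G contains the 5-clique {a, b, c, d, e}. A clique must lie in a single bag of any decomposition, so no decomposition can have width below 4. Hence tw(G) = 4 exactly.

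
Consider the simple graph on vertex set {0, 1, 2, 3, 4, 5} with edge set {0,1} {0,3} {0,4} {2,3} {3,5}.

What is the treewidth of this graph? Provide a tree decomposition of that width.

Treewidth 1.
One optimal decomposition is:
Bags: B1 = {2, 3}  B2 = {0, 3}  B3 = {0, 1}  B4 = {3, 5}  B5 = {0, 4}
Tree: B1–B2, B2–B3, B2–B4, B3–B5

Every bag has size at most 2, so the width is 2 − 1 = 1 and tw(G) ≤ 1. G has an edge, so its treewidth is at least 1. Therefore the treewidth is 1.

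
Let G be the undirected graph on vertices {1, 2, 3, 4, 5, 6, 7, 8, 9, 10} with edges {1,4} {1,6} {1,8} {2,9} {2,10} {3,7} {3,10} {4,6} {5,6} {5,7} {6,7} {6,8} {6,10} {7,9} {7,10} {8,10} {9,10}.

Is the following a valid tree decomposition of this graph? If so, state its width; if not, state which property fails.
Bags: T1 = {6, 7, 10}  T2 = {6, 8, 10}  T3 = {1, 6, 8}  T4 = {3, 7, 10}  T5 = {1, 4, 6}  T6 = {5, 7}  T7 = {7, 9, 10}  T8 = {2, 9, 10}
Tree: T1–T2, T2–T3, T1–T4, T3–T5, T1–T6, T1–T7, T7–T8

No — edge (6,5) lies in no bag.

A tree decomposition must satisfy three properties: every vertex lies in some bag; for every edge, both endpoints lie together in some bag; and for every vertex, the bags containing it form a connected subtree. Here edge (6,5) lies in no bag, so the decomposition is invalid.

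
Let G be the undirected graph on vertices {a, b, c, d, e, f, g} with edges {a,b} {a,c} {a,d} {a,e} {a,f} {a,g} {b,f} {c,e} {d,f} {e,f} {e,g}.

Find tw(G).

2

A width-2 tree decomposition is:
Bags: B1 = {a, d, f}  B2 = {a, b, f}  B3 = {a, e, f}  B4 = {a, e, g}  B5 = {a, c, e}
Tree: B1–B2, B1–B3, B3–B4, B3–B5
Each bag holds 3 vertices, so the decomposition has width 2, which upper-bounds the treewidth. For the lower bound, the 3 vertices {a, e, g} are pairwise adjacent, and any tree decomposition puts a clique entirely inside one bag — forcing width ≥ 2. Combining the bounds, tw(G) = 2.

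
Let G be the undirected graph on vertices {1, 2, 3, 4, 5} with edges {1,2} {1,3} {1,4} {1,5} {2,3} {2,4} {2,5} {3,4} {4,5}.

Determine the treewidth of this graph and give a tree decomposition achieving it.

Treewidth 3.
One such decomposition:
Bags: B1 = {1, 2, 4, 5}  B2 = {1, 2, 3, 4}
Tree: B1–B2

Each bag holds 4 vertices, so the decomposition has width 3, which upper-bounds the treewidth. Conversely, {1, 2, 3, 4} is a clique of size 4, and the vertices of any clique must share a bag in every tree decomposition; so some bag has ≥ 4 vertices and tw(G) ≥ 3. Therefore the treewidth is 3.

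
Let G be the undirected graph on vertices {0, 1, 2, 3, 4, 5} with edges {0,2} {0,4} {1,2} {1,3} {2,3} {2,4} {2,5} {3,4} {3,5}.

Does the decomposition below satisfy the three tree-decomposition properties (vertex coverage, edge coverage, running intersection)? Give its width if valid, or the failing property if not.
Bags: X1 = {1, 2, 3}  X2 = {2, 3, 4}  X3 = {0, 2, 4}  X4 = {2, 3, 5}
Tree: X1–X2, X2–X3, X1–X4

Every vertex of G appears in some bag (union = {0, 1, 2, 3, 4, 5}); every edge is covered by a bag; and for each vertex v the set of bags containing v is connected in the bag tree. The decomposition is therefore valid. The largest bag has 3 vertices, so the width is 2.

Yes; width 2.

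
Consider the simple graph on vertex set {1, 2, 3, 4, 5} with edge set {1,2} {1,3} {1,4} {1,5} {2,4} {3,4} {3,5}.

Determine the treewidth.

A width-2 tree decomposition is:
Bags: B1 = {1, 2, 4}  B2 = {1, 3, 4}  B3 = {1, 3, 5}
Tree: B1–B2, B2–B3
The largest bag has 3 vertices, giving width 2; this decomposition certifies tw(G) ≤ 2. For the lower bound, the 3 vertices {1, 2, 4} are pairwise adjacent, and any tree decomposition puts a clique entirely inside one bag — forcing width ≥ 2. Hence tw(G) = 2 exactly.

2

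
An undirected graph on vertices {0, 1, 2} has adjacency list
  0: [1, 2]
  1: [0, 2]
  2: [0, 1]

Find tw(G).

A width-2 tree decomposition is:
Bags: B1 = {0, 1, 2}
Tree: (single bag)
A single bag containing all 3 vertices is trivially a valid decomposition of width 2. Conversely, {0, 1, 2} is a clique of size 3, and the vertices of any clique must share a bag in every tree decomposition; so some bag has ≥ 3 vertices and tw(G) ≥ 2. The upper and lower bounds meet at 2, so that is the treewidth.

2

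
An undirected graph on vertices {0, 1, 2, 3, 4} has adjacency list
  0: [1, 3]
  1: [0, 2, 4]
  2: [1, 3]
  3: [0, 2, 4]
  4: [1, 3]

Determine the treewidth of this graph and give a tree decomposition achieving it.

The largest bag has 3 vertices, giving width 2; this decomposition certifies tw(G) ≤ 2. For the lower bound, G contains the cycle 3–4–1–0–3, so G is not a forest; only forests have treewidth ≤ 1, hence tw(G) ≥ 2. Hence tw(G) = 2 exactly.

Treewidth 2.
One such decomposition:
Bags: B1 = {1, 3, 4}  B2 = {0, 1, 3}  B3 = {1, 2, 3}
Tree: B1–B2, B2–B3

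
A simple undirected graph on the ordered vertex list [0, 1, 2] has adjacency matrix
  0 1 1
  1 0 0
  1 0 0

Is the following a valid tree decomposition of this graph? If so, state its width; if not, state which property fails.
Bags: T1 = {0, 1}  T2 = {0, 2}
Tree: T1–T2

Yes; width 1.

Checking the three conditions: (i) the bags cover all of {0, 1, 2}; (ii) for each edge, some bag contains both endpoints; (iii) the bags containing any fixed vertex form a subtree. All hold, so the decomposition is valid with width 2 − 1 = 1.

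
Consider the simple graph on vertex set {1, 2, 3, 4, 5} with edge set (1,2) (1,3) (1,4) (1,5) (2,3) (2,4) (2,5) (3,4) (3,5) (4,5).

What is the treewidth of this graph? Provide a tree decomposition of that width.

With just one bag of size 5, the width is 5 − 1 = 4, so tw(G) ≤ 4. For the lower bound, the 5 vertices {1, 2, 3, 4, 5} are pairwise adjacent, and any tree decomposition puts a clique entirely inside one bag — forcing width ≥ 4. Hence tw(G) = 4 exactly.

Treewidth 4.
One optimal decomposition is:
Bags: B1 = {1, 2, 3, 4, 5}
Tree: (single bag)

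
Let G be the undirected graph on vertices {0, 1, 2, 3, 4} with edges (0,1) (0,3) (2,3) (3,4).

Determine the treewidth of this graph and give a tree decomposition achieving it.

Every bag has size at most 2, so the width is 2 − 1 = 1 and tw(G) ≤ 1. Any graph with an edge has treewidth ≥ 1, and G has the edge 3–2. Therefore the treewidth is 1.

Treewidth 1.
One optimal decomposition is:
Bags: B1 = {2, 3}  B2 = {0, 3}  B3 = {3, 4}  B4 = {0, 1}
Tree: B1–B2, B1–B3, B2–B4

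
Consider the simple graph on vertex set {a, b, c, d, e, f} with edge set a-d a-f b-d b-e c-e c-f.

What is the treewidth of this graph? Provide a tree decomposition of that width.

Treewidth 2.
One such decomposition:
Bags: B1 = {b, c, e}  B2 = {b, c, f}  B3 = {a, b, f}  B4 = {a, b, d}
Tree: B1–B2, B2–B3, B3–B4

Each bag holds 3 vertices, so the decomposition has width 2, which upper-bounds the treewidth. For the lower bound, G contains the cycle b–e–c–f–a–d–b, so G is not a forest; only forests have treewidth ≤ 1, hence tw(G) ≥ 2. Hence tw(G) = 2 exactly.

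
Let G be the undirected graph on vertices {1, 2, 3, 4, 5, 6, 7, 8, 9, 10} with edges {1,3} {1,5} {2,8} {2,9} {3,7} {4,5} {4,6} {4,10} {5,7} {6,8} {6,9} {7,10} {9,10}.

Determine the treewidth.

A width-2 tree decomposition is:
Bags: B1 = {2, 6, 8}  B2 = {2, 6, 9}  B3 = {4, 6, 9}  B4 = {4, 9, 10}  B5 = {4, 5, 10}  B6 = {5, 7, 10}  B7 = {1, 5, 7}  B8 = {1, 3, 7}
Tree: B1–B2, B2–B3, B3–B4, B4–B5, B5–B6, B6–B7, B7–B8
Every bag has size at most 3, so the width is 3 − 1 = 2 and tw(G) ≤ 2. Since 8–2–9–6–8 is a cycle in G, G is not acyclic. Forests are exactly the graphs of treewidth ≤ 1, so tw(G) ≥ 2. Hence tw(G) = 2 exactly.

2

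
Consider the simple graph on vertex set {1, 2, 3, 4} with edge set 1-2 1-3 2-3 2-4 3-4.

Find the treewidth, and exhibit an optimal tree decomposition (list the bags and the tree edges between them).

Every bag has size at most 3, so the width is 3 − 1 = 2 and tw(G) ≤ 2. For the lower bound, the 3 vertices {1, 2, 3} are pairwise adjacent, and any tree decomposition puts a clique entirely inside one bag — forcing width ≥ 2. Therefore the treewidth is 2.

Treewidth 2.
One optimal decomposition is:
Bags: B1 = {2, 3, 4}  B2 = {1, 2, 3}
Tree: B1–B2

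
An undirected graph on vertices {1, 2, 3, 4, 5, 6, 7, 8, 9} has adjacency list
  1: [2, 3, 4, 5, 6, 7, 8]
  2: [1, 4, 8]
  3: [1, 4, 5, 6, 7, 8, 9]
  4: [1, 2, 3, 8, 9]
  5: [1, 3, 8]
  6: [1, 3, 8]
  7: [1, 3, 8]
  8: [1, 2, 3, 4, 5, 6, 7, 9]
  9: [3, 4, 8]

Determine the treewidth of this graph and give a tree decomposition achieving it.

Each bag holds 4 vertices, so the decomposition has width 3, which upper-bounds the treewidth. Conversely, {1, 2, 4, 8} is a clique of size 4, and the vertices of any clique must share a bag in every tree decomposition; so some bag has ≥ 4 vertices and tw(G) ≥ 3. Combining the bounds, tw(G) = 3.

Treewidth 3.
One such decomposition:
Bags: B1 = {1, 3, 6, 8}  B2 = {1, 3, 7, 8}  B3 = {1, 3, 4, 8}  B4 = {3, 4, 8, 9}  B5 = {1, 2, 4, 8}  B6 = {1, 3, 5, 8}
Tree: B1–B2, B1–B3, B3–B4, B3–B5, B3–B6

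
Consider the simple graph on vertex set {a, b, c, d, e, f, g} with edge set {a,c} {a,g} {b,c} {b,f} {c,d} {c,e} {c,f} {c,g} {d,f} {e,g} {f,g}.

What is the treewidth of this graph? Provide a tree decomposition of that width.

Each bag holds 3 vertices, so the decomposition has width 2, which upper-bounds the treewidth. On the other hand G contains the 3-clique {a, c, g}. A clique must lie in a single bag of any decomposition, so no decomposition can have width below 2. The upper and lower bounds meet at 2, so that is the treewidth.

Treewidth 2.
Bags: B1 = {c, d, f}  B2 = {c, f, g}  B3 = {a, c, g}  B4 = {c, e, g}  B5 = {b, c, f}
Tree: B1–B2, B2–B3, B3–B4, B2–B5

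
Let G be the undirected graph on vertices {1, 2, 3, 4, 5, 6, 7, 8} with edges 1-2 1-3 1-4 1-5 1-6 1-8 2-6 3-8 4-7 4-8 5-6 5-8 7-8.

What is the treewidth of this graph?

2

A width-2 tree decomposition is:
Bags: B1 = {1, 5, 8}  B2 = {1, 4, 8}  B3 = {4, 7, 8}  B4 = {1, 5, 6}  B5 = {1, 3, 8}  B6 = {1, 2, 6}
Tree: B1–B2, B2–B3, B1–B4, B1–B5, B4–B6
Every bag has size at most 3, so the width is 3 − 1 = 2 and tw(G) ≤ 2. Conversely, {1, 3, 8} is a clique of size 3, and the vertices of any clique must share a bag in every tree decomposition; so some bag has ≥ 3 vertices and tw(G) ≥ 2. Hence tw(G) = 2 exactly.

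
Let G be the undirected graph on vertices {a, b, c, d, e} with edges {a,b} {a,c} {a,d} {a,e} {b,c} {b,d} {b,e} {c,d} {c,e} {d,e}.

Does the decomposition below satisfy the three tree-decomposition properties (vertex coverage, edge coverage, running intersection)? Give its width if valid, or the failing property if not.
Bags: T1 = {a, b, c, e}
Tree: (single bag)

No — vertex d appears in no bag.

A tree decomposition must satisfy three properties: every vertex lies in some bag; for every edge, both endpoints lie together in some bag; and for every vertex, the bags containing it form a connected subtree. Here vertex d appears in no bag, so the decomposition is invalid.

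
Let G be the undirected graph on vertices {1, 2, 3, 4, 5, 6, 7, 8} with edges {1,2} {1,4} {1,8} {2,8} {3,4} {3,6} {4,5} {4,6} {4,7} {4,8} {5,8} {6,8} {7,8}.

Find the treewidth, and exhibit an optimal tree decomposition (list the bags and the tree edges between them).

Every bag has size at most 3, so the width is 3 − 1 = 2 and tw(G) ≤ 2. Conversely, {1, 2, 8} is a clique of size 3, and the vertices of any clique must share a bag in every tree decomposition; so some bag has ≥ 3 vertices and tw(G) ≥ 2. Therefore the treewidth is 2.

Treewidth 2.
One optimal decomposition is:
Bags: B1 = {1, 4, 8}  B2 = {4, 6, 8}  B3 = {4, 7, 8}  B4 = {4, 5, 8}  B5 = {3, 4, 6}  B6 = {1, 2, 8}
Tree: B1–B2, B2–B3, B2–B4, B2–B5, B1–B6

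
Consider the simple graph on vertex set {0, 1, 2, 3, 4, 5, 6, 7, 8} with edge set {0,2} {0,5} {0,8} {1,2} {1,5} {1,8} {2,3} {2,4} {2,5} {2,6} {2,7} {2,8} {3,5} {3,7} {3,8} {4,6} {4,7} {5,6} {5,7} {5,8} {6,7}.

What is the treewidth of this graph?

3

A width-3 tree decomposition is:
Bags: B1 = {2, 3, 5, 8}  B2 = {1, 2, 5, 8}  B3 = {0, 2, 5, 8}  B4 = {2, 3, 5, 7}  B5 = {2, 5, 6, 7}  B6 = {2, 4, 6, 7}
Tree: B1–B2, B1–B3, B1–B4, B4–B5, B5–B6
The largest bag has 4 vertices, giving width 3; this decomposition certifies tw(G) ≤ 3. For the lower bound, the 4 vertices {2, 4, 6, 7} are pairwise adjacent, and any tree decomposition puts a clique entirely inside one bag — forcing width ≥ 3. Hence tw(G) = 3 exactly.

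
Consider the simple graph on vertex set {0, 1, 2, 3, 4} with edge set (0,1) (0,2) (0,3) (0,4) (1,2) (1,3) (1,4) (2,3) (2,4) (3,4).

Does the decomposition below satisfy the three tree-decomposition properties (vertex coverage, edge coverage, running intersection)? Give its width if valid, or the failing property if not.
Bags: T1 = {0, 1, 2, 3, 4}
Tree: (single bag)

Every vertex of G appears in some bag (union = {0, 1, 2, 3, 4}); every edge is covered by a bag; and for each vertex v the set of bags containing v is connected in the bag tree. The decomposition is therefore valid. The largest bag has 5 vertices, so the width is 4.

Yes; width 4.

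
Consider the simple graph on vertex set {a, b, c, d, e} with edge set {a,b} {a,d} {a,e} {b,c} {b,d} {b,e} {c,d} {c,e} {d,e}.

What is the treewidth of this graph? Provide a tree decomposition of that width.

Treewidth 3.
One optimal decomposition is:
Bags: B1 = {a, b, d, e}  B2 = {b, c, d, e}
Tree: B1–B2

The largest bag has 4 vertices, giving width 3; this decomposition certifies tw(G) ≤ 3. Conversely, {b, c, d, e} is a clique of size 4, and the vertices of any clique must share a bag in every tree decomposition; so some bag has ≥ 4 vertices and tw(G) ≥ 3. The upper and lower bounds meet at 3, so that is the treewidth.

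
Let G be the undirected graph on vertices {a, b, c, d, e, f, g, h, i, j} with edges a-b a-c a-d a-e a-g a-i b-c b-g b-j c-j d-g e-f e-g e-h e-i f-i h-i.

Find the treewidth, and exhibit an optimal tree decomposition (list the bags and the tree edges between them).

Treewidth 2.
One such decomposition:
Bags: B1 = {a, e, g}  B2 = {a, b, g}  B3 = {a, b, c}  B4 = {a, e, i}  B5 = {a, d, g}  B6 = {e, h, i}  B7 = {b, c, j}  B8 = {e, f, i}
Tree: B1–B2, B2–B3, B1–B4, B2–B5, B4–B6, B3–B7, B4–B8

Every bag has size at most 3, so the width is 3 − 1 = 2 and tw(G) ≤ 2. Conversely, {a, d, g} is a clique of size 3, and the vertices of any clique must share a bag in every tree decomposition; so some bag has ≥ 3 vertices and tw(G) ≥ 2. The upper and lower bounds meet at 2, so that is the treewidth.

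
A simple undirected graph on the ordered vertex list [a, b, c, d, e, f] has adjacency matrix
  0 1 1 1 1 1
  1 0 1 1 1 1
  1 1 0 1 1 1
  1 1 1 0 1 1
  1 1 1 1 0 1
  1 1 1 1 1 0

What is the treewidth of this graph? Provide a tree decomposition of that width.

With just one bag of size 6, the width is 6 − 1 = 5, so tw(G) ≤ 5. Conversely, {a, b, c, d, e, f} is a clique of size 6, and the vertices of any clique must share a bag in every tree decomposition; so some bag has ≥ 6 vertices and tw(G) ≥ 5. Therefore the treewidth is 5.

Treewidth 5.
Bags: B1 = {a, b, c, d, e, f}
Tree: (single bag)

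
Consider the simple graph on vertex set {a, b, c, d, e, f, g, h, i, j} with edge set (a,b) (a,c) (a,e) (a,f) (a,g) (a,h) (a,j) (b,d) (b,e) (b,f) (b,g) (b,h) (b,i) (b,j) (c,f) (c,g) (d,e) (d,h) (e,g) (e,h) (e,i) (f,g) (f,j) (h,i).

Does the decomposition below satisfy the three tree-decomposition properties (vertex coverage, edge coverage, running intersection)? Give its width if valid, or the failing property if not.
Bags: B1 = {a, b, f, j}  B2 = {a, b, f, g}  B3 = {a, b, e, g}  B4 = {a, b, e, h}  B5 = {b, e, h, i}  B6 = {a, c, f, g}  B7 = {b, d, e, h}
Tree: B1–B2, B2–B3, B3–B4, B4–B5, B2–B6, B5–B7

Yes; width 3.

Checking the three conditions: (i) the bags cover all of {a, b, c, d, e, f, g, h, i, j}; (ii) for each edge, some bag contains both endpoints; (iii) the bags containing any fixed vertex form a subtree. All hold, so the decomposition is valid with width 4 − 1 = 3.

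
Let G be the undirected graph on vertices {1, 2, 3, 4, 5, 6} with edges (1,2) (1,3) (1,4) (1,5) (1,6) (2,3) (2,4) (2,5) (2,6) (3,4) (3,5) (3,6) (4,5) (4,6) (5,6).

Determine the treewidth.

5

A width-5 tree decomposition is:
Bags: B1 = {1, 2, 3, 4, 5, 6}
Tree: (single bag)
A single bag containing all 6 vertices is trivially a valid decomposition of width 5. For the lower bound, the 6 vertices {1, 2, 3, 4, 5, 6} are pairwise adjacent, and any tree decomposition puts a clique entirely inside one bag — forcing width ≥ 5. The upper and lower bounds meet at 5, so that is the treewidth.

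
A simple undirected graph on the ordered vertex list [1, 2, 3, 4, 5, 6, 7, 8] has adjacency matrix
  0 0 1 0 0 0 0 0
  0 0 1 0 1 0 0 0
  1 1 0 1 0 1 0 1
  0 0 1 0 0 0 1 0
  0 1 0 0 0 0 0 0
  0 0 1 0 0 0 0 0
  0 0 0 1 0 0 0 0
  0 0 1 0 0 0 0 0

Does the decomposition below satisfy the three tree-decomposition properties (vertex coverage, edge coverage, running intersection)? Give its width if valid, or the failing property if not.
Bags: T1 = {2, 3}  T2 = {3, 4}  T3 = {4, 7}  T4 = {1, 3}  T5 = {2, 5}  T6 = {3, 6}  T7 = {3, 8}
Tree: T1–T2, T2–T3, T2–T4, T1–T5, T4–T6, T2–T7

Yes; width 1.

Vertex coverage: the bags together contain {1, 2, 3, 4, 5, 6, 7, 8}, the full vertex set. Edge coverage: each edge of G has both endpoints in at least one bag. Running intersection: for every vertex, the bags containing it form a connected subtree. All three properties hold, so this is a valid tree decomposition of width max|bag| − 1 = 1, and hence tw(G) ≤ 1.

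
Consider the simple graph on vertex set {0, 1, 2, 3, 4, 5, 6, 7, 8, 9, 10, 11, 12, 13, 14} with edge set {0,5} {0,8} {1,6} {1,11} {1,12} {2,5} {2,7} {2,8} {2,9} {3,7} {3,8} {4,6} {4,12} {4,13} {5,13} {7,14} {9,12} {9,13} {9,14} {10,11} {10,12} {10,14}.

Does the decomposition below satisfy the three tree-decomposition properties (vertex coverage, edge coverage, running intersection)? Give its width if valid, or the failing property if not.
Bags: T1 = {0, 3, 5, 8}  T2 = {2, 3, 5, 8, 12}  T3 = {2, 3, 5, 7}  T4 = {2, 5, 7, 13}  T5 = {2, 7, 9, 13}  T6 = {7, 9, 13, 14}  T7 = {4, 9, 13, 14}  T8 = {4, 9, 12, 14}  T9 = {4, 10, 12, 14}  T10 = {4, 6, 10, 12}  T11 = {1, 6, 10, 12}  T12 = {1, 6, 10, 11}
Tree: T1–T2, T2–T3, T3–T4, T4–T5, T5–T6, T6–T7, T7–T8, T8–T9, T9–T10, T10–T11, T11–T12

No — bags containing vertex 12 are not connected in the tree.

A tree decomposition must satisfy three properties: every vertex lies in some bag; for every edge, both endpoints lie together in some bag; and for every vertex, the bags containing it form a connected subtree. Here bags containing vertex 12 are not connected in the tree, so the decomposition is invalid.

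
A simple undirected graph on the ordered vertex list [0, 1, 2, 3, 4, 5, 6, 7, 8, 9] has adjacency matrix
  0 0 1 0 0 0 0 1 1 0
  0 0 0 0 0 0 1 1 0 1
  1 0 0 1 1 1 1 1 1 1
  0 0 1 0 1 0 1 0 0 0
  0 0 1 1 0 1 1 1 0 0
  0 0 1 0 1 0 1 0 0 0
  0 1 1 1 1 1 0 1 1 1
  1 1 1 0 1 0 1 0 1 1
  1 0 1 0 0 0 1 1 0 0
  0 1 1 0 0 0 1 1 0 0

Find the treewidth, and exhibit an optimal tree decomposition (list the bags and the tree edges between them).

Each bag holds 4 vertices, so the decomposition has width 3, which upper-bounds the treewidth. For the lower bound, the 4 vertices {1, 6, 7, 9} are pairwise adjacent, and any tree decomposition puts a clique entirely inside one bag — forcing width ≥ 3. Therefore the treewidth is 3.

Treewidth 3.
Bags: B1 = {2, 6, 7, 8}  B2 = {2, 6, 7, 9}  B3 = {1, 6, 7, 9}  B4 = {2, 4, 6, 7}  B5 = {2, 3, 4, 6}  B6 = {0, 2, 7, 8}  B7 = {2, 4, 5, 6}
Tree: B1–B2, B2–B3, B2–B4, B4–B5, B1–B6, B5–B7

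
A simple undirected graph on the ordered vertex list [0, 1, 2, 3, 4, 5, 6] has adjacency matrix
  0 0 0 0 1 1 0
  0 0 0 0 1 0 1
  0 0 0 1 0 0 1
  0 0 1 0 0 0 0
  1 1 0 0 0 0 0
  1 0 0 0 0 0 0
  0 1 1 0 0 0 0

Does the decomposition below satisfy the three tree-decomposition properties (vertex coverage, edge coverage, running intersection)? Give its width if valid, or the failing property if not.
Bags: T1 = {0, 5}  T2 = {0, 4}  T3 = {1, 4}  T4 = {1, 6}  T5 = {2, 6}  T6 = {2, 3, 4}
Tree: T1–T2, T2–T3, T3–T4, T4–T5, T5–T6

A tree decomposition must satisfy three properties: every vertex lies in some bag; for every edge, both endpoints lie together in some bag; and for every vertex, the bags containing it form a connected subtree. Here bags containing vertex 4 are not connected in the tree, so the decomposition is invalid.

No — bags containing vertex 4 are not connected in the tree.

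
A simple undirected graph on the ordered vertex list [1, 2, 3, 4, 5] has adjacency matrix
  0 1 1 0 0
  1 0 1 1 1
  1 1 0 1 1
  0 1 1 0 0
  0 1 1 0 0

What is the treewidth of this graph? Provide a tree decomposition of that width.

The largest bag has 3 vertices, giving width 2; this decomposition certifies tw(G) ≤ 2. For the lower bound, the 3 vertices {1, 2, 3} are pairwise adjacent, and any tree decomposition puts a clique entirely inside one bag — forcing width ≥ 2. The upper and lower bounds meet at 2, so that is the treewidth.

Treewidth 2.
One such decomposition:
Bags: B1 = {2, 3, 4}  B2 = {1, 2, 3}  B3 = {2, 3, 5}
Tree: B1–B2, B1–B3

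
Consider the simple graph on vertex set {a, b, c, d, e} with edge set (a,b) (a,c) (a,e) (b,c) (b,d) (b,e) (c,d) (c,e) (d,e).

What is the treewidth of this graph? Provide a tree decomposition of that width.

Each bag holds 4 vertices, so the decomposition has width 3, which upper-bounds the treewidth. For the lower bound, the 4 vertices {b, c, d, e} are pairwise adjacent, and any tree decomposition puts a clique entirely inside one bag — forcing width ≥ 3. Hence tw(G) = 3 exactly.

Treewidth 3.
One such decomposition:
Bags: B1 = {a, b, c, e}  B2 = {b, c, d, e}
Tree: B1–B2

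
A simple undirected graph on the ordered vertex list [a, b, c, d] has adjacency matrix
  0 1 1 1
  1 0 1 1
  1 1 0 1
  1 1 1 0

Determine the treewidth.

A width-3 tree decomposition is:
Bags: B1 = {a, b, c, d}
Tree: (single bag)
A single bag containing all 4 vertices is trivially a valid decomposition of width 3. Conversely, {a, b, c, d} is a clique of size 4, and the vertices of any clique must share a bag in every tree decomposition; so some bag has ≥ 4 vertices and tw(G) ≥ 3. Combining the bounds, tw(G) = 3.

3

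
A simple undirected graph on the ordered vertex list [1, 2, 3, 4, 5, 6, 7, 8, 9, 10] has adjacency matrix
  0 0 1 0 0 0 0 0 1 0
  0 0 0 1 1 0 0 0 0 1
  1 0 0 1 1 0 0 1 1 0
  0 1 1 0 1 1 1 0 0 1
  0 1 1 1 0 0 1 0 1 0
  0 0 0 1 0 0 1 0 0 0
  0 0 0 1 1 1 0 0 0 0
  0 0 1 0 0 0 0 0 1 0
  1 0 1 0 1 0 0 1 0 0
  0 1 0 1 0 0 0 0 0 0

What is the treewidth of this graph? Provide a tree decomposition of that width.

Treewidth 2.
One such decomposition:
Bags: B1 = {2, 4, 5}  B2 = {2, 4, 10}  B3 = {3, 4, 5}  B4 = {3, 5, 9}  B5 = {4, 5, 7}  B6 = {1, 3, 9}  B7 = {4, 6, 7}  B8 = {3, 8, 9}
Tree: B1–B2, B1–B3, B3–B4, B3–B5, B4–B6, B5–B7, B6–B8

The largest bag has 3 vertices, giving width 2; this decomposition certifies tw(G) ≤ 2. Conversely, {3, 8, 9} is a clique of size 3, and the vertices of any clique must share a bag in every tree decomposition; so some bag has ≥ 3 vertices and tw(G) ≥ 2. Hence tw(G) = 2 exactly.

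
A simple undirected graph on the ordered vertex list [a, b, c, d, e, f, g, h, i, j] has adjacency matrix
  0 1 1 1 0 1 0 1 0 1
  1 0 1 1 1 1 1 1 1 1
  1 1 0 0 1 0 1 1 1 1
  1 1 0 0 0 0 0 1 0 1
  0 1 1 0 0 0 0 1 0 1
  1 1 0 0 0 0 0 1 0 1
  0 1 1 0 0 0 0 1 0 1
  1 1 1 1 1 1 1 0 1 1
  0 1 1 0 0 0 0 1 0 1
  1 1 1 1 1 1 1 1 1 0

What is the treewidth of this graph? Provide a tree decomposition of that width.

The largest bag has 5 vertices, giving width 4; this decomposition certifies tw(G) ≤ 4. For the lower bound, the 5 vertices {a, b, d, h, j} are pairwise adjacent, and any tree decomposition puts a clique entirely inside one bag — forcing width ≥ 4. Therefore the treewidth is 4.

Treewidth 4.
Bags: B1 = {b, c, h, i, j}  B2 = {b, c, g, h, j}  B3 = {b, c, e, h, j}  B4 = {a, b, c, h, j}  B5 = {a, b, f, h, j}  B6 = {a, b, d, h, j}
Tree: B1–B2, B1–B3, B3–B4, B4–B5, B4–B6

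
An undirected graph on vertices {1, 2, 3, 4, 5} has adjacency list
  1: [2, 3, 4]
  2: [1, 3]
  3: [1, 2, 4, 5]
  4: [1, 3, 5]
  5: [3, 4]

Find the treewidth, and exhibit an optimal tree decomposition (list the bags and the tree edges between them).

Each bag holds 3 vertices, so the decomposition has width 2, which upper-bounds the treewidth. Conversely, {1, 2, 3} is a clique of size 3, and the vertices of any clique must share a bag in every tree decomposition; so some bag has ≥ 3 vertices and tw(G) ≥ 2. The upper and lower bounds meet at 2, so that is the treewidth.

Treewidth 2.
Bags: B1 = {1, 3, 4}  B2 = {3, 4, 5}  B3 = {1, 2, 3}
Tree: B1–B2, B1–B3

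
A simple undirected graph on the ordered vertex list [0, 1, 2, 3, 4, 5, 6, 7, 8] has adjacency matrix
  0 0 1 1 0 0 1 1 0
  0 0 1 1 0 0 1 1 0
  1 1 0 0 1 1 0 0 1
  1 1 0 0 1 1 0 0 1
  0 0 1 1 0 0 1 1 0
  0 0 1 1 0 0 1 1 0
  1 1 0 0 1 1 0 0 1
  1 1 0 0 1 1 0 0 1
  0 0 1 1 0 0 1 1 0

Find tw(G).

A width-4 tree decomposition is:
Bags: B1 = {2, 3, 4, 6, 7}  B2 = {2, 3, 6, 7, 8}  B3 = {2, 3, 5, 6, 7}  B4 = {0, 2, 3, 6, 7}  B5 = {1, 2, 3, 6, 7}
Tree: B1–B2, B2–B3, B3–B4, B4–B5
The largest bag has 5 vertices, giving width 4; this decomposition certifies tw(G) ≤ 4. For the lower bound: the 5 vertex sets {2,4}, {6,8}, {5,7}, {3}, {0} are disjoint, each induces a connected subgraph, and every pair is joined by at least one edge of G. Contracting each set to a single vertex therefore yields K_{5} as a minor, and since treewidth is minor-monotone, tw(G) ≥ tw(K_{5}) = 4. Combining the bounds, tw(G) = 4.

4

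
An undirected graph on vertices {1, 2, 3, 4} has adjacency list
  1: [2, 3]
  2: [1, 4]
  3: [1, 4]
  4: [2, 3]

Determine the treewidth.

A width-2 tree decomposition is:
Bags: B1 = {2, 3, 4}  B2 = {1, 2, 3}
Tree: B1–B2
Each bag holds 3 vertices, so the decomposition has width 2, which upper-bounds the treewidth. Since 3–4–2–1–3 is a cycle in G, G is not acyclic. Forests are exactly the graphs of treewidth ≤ 1, so tw(G) ≥ 2. The upper and lower bounds meet at 2, so that is the treewidth.

2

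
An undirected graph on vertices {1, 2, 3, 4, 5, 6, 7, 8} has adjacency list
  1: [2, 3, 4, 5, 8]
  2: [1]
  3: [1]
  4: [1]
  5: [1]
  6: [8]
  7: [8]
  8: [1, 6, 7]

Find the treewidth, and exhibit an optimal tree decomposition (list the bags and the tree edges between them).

Treewidth 1.
One optimal decomposition is:
Bags: B1 = {6, 8}  B2 = {1, 8}  B3 = {7, 8}  B4 = {1, 5}  B5 = {1, 4}  B6 = {1, 2}  B7 = {1, 3}
Tree: B1–B2, B1–B3, B2–B4, B2–B5, B2–B6, B5–B7

Every bag has size at most 2, so the width is 2 − 1 = 1 and tw(G) ≤ 1. G has an edge, so its treewidth is at least 1. Hence tw(G) = 1 exactly.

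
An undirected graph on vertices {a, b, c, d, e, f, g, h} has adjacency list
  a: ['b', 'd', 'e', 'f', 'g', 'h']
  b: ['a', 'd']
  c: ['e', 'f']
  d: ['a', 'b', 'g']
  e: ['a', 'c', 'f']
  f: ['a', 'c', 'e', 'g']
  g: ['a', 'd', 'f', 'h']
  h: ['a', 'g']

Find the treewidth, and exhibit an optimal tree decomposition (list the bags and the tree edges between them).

The largest bag has 3 vertices, giving width 2; this decomposition certifies tw(G) ≤ 2. On the other hand G contains the 3-clique {c, e, f}. A clique must lie in a single bag of any decomposition, so no decomposition can have width below 2. Combining the bounds, tw(G) = 2.

Treewidth 2.
One such decomposition:
Bags: B1 = {a, d, g}  B2 = {a, g, h}  B3 = {a, f, g}  B4 = {a, e, f}  B5 = {a, b, d}  B6 = {c, e, f}
Tree: B1–B2, B2–B3, B3–B4, B1–B5, B4–B6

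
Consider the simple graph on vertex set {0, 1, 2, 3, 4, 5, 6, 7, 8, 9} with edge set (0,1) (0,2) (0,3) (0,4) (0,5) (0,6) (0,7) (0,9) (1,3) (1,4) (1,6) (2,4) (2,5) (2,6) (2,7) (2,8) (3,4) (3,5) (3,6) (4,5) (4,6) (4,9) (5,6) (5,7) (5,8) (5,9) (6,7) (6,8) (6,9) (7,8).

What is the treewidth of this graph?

4

A width-4 tree decomposition is:
Bags: B1 = {0, 2, 4, 5, 6}  B2 = {0, 2, 5, 6, 7}  B3 = {2, 5, 6, 7, 8}  B4 = {0, 3, 4, 5, 6}  B5 = {0, 4, 5, 6, 9}  B6 = {0, 1, 3, 4, 6}
Tree: B1–B2, B2–B3, B1–B4, B4–B5, B4–B6
Each bag holds 5 vertices, so the decomposition has width 4, which upper-bounds the treewidth. On the other hand G contains the 5-clique {0, 1, 3, 4, 6}. A clique must lie in a single bag of any decomposition, so no decomposition can have width below 4. The upper and lower bounds meet at 4, so that is the treewidth.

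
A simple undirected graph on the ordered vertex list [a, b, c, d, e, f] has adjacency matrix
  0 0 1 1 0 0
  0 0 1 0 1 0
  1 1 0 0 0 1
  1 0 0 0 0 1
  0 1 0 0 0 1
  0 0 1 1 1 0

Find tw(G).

2

A width-2 tree decomposition is:
Bags: B1 = {a, d, f}  B2 = {a, c, f}  B3 = {c, e, f}  B4 = {b, c, e}
Tree: B1–B2, B2–B3, B3–B4
The largest bag has 3 vertices, giving width 2; this decomposition certifies tw(G) ≤ 2. Since d–a–c–f–d is a cycle in G, G is not acyclic. Forests are exactly the graphs of treewidth ≤ 1, so tw(G) ≥ 2. Combining the bounds, tw(G) = 2.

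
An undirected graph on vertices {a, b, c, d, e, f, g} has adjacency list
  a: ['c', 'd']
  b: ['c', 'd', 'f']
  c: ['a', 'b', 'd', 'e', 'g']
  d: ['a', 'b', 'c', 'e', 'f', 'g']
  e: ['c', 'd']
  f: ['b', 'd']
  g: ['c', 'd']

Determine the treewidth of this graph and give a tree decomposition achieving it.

Each bag holds 3 vertices, so the decomposition has width 2, which upper-bounds the treewidth. For the lower bound, the 3 vertices {c, d, g} are pairwise adjacent, and any tree decomposition puts a clique entirely inside one bag — forcing width ≥ 2. Therefore the treewidth is 2.

Treewidth 2.
One optimal decomposition is:
Bags: B1 = {c, d, e}  B2 = {b, c, d}  B3 = {a, c, d}  B4 = {c, d, g}  B5 = {b, d, f}
Tree: B1–B2, B1–B3, B2–B4, B2–B5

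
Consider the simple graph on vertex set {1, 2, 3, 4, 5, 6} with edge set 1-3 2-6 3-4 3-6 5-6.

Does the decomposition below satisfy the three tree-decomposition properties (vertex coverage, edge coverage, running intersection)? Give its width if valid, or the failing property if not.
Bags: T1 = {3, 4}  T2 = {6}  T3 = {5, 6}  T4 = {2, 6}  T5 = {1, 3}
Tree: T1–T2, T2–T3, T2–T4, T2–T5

No — edge (3,6) lies in no bag.

A tree decomposition must satisfy three properties: every vertex lies in some bag; for every edge, both endpoints lie together in some bag; and for every vertex, the bags containing it form a connected subtree. Here edge (3,6) lies in no bag, so the decomposition is invalid.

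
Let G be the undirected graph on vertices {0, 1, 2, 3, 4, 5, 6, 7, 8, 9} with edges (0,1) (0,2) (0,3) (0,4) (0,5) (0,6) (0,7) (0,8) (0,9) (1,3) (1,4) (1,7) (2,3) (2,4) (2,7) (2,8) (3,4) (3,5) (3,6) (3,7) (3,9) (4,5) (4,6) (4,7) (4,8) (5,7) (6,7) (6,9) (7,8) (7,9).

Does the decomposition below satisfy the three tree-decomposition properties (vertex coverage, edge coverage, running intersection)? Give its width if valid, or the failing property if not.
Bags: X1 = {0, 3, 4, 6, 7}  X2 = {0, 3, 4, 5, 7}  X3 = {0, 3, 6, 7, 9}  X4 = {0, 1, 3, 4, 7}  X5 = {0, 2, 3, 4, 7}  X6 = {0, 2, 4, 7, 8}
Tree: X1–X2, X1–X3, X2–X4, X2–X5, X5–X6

Every vertex of G appears in some bag (union = {0, 1, 2, 3, 4, 5, 6, 7, 8, 9}); every edge is covered by a bag; and for each vertex v the set of bags containing v is connected in the bag tree. The decomposition is therefore valid. The largest bag has 5 vertices, so the width is 4.

Yes; width 4.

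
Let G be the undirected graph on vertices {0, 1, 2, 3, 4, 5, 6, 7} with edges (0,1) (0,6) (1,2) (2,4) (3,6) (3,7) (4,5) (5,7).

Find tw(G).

2

A width-2 tree decomposition is:
Bags: B1 = {3, 6, 7}  B2 = {5, 6, 7}  B3 = {4, 5, 6}  B4 = {2, 4, 6}  B5 = {1, 2, 6}  B6 = {0, 1, 6}
Tree: B1–B2, B2–B3, B3–B4, B4–B5, B5–B6
The largest bag has 3 vertices, giving width 2; this decomposition certifies tw(G) ≤ 2. For the lower bound, G contains the cycle 6–3–7–5–4–2–1–0–6, so G is not a forest; only forests have treewidth ≤ 1, hence tw(G) ≥ 2. Hence tw(G) = 2 exactly.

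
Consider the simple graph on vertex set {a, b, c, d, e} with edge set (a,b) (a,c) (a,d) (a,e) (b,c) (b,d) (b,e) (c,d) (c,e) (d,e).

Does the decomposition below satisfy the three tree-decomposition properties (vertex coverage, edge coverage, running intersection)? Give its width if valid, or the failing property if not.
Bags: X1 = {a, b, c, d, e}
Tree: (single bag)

Yes; width 4.

Every vertex of G appears in some bag (union = {a, b, c, d, e}); every edge is covered by a bag; and for each vertex v the set of bags containing v is connected in the bag tree. The decomposition is therefore valid. The largest bag has 5 vertices, so the width is 4.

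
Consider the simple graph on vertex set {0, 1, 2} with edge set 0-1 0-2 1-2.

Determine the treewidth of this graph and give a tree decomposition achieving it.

A single bag containing all 3 vertices is trivially a valid decomposition of width 2. Conversely, {0, 1, 2} is a clique of size 3, and the vertices of any clique must share a bag in every tree decomposition; so some bag has ≥ 3 vertices and tw(G) ≥ 2. Combining the bounds, tw(G) = 2.

Treewidth 2.
Bags: B1 = {0, 1, 2}
Tree: (single bag)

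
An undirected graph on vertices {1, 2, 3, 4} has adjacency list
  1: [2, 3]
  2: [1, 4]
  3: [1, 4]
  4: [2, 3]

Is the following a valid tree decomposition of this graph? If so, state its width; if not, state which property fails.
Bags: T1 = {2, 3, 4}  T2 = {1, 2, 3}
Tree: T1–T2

Yes; width 2.

Checking the three conditions: (i) the bags cover all of {1, 2, 3, 4}; (ii) for each edge, some bag contains both endpoints; (iii) the bags containing any fixed vertex form a subtree. All hold, so the decomposition is valid with width 3 − 1 = 2.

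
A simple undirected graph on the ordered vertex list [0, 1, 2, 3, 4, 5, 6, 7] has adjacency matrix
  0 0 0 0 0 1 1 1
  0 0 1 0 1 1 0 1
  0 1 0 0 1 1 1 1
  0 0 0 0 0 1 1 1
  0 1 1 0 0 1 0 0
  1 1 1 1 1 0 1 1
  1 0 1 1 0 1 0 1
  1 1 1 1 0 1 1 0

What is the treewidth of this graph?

A width-3 tree decomposition is:
Bags: B1 = {0, 5, 6, 7}  B2 = {2, 5, 6, 7}  B3 = {3, 5, 6, 7}  B4 = {1, 2, 5, 7}  B5 = {1, 2, 4, 5}
Tree: B1–B2, B1–B3, B2–B4, B4–B5
Each bag holds 4 vertices, so the decomposition has width 3, which upper-bounds the treewidth. For the lower bound, the 4 vertices {1, 2, 4, 5} are pairwise adjacent, and any tree decomposition puts a clique entirely inside one bag — forcing width ≥ 3. Hence tw(G) = 3 exactly.

3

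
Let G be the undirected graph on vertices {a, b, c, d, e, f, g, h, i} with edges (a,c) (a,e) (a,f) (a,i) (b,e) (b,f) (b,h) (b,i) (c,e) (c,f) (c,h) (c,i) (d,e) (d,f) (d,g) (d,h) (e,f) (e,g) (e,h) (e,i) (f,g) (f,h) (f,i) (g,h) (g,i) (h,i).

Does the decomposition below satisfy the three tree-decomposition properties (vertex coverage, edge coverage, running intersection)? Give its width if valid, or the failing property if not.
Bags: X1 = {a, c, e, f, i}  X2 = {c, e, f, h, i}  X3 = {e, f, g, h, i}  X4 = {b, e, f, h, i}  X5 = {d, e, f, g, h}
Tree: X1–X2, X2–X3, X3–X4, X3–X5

Yes; width 4.

Checking the three conditions: (i) the bags cover all of {a, b, c, d, e, f, g, h, i}; (ii) for each edge, some bag contains both endpoints; (iii) the bags containing any fixed vertex form a subtree. All hold, so the decomposition is valid with width 5 − 1 = 4.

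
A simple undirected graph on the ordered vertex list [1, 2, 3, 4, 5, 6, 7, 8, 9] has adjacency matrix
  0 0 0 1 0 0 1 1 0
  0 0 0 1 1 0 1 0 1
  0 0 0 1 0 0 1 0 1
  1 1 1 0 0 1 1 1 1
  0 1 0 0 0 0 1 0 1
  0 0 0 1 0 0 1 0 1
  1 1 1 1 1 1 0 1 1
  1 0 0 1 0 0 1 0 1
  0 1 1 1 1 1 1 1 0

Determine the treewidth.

A width-3 tree decomposition is:
Bags: B1 = {4, 7, 8, 9}  B2 = {2, 4, 7, 9}  B3 = {2, 5, 7, 9}  B4 = {4, 6, 7, 9}  B5 = {1, 4, 7, 8}  B6 = {3, 4, 7, 9}
Tree: B1–B2, B2–B3, B2–B4, B1–B5, B2–B6
Every bag has size at most 4, so the width is 4 − 1 = 3 and tw(G) ≤ 3. Conversely, {1, 4, 7, 8} is a clique of size 4, and the vertices of any clique must share a bag in every tree decomposition; so some bag has ≥ 4 vertices and tw(G) ≥ 3. Hence tw(G) = 3 exactly.

3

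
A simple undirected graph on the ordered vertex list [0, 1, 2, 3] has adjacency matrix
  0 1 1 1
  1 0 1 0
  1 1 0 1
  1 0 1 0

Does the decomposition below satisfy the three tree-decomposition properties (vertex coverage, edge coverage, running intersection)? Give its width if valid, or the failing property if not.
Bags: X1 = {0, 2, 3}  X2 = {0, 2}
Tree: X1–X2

A tree decomposition must satisfy three properties: every vertex lies in some bag; for every edge, both endpoints lie together in some bag; and for every vertex, the bags containing it form a connected subtree. Here vertex 1 appears in no bag, so the decomposition is invalid.

No — vertex 1 appears in no bag.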